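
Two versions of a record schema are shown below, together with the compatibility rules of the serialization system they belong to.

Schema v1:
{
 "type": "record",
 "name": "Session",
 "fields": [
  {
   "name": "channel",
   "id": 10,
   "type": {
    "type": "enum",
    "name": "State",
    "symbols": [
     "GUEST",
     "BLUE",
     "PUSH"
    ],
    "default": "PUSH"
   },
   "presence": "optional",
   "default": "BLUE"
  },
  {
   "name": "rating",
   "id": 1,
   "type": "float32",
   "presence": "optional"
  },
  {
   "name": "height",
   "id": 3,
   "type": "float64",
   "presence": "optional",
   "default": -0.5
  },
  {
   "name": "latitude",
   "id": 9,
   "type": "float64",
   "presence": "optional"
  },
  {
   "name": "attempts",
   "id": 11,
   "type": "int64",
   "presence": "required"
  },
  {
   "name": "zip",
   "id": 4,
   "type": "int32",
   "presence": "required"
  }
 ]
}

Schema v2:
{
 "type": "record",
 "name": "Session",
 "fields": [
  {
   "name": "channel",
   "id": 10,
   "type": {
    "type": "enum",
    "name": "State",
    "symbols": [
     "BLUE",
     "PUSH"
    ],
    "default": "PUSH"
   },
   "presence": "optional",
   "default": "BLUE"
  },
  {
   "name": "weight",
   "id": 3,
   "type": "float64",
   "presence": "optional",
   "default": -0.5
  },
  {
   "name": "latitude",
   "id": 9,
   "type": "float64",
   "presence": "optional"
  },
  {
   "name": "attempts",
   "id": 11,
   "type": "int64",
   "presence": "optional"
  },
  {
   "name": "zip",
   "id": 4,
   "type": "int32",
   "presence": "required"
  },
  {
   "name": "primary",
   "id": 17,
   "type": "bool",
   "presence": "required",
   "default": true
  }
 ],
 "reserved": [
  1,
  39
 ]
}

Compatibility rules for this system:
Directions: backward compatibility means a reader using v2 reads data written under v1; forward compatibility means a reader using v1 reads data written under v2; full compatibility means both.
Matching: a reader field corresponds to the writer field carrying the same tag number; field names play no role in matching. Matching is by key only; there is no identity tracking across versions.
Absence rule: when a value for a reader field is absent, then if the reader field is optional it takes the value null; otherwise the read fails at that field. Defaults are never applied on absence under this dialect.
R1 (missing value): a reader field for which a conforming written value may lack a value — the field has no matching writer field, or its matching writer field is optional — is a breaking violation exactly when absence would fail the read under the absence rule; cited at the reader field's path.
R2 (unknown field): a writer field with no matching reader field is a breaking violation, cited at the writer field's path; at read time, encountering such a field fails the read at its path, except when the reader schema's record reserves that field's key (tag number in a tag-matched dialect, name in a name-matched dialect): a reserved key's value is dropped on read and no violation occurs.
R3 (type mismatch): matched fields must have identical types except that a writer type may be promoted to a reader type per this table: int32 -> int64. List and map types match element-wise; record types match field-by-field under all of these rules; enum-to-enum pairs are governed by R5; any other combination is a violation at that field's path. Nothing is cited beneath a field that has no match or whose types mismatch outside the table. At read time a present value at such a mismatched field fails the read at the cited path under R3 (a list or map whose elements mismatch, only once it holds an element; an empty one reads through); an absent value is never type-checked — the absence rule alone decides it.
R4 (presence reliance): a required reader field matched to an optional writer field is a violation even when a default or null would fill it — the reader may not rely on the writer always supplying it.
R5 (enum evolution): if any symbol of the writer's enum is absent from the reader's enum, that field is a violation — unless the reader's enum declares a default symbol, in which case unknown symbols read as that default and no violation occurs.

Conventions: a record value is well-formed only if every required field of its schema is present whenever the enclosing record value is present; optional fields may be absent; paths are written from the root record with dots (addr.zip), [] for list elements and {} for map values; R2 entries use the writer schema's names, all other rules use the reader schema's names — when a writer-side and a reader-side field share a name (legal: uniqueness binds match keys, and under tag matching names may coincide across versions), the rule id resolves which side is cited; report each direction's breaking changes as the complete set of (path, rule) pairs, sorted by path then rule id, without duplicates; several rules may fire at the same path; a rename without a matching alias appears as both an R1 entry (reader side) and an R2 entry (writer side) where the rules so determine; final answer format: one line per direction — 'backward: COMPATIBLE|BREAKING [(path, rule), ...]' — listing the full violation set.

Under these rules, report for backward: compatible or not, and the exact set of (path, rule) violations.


each type pair in Session: writer, then reader
backward for Session (reader v2, writer v1):
  channel <- channel (State -> State, writer optional)
  weight <- height (float64 -> float64, writer optional)
  latitude <- latitude (float64 -> float64, writer optional)
  attempts <- attempts (int64 -> int64, writer required)
  zip <- zip (int32 -> int32, writer required)
  primary: no writer-side match
  writer rating: unknown to reader
  violation R1 at primary
  => backward verdict for Session: BREAKING, 1 violation(s)
the other Session changes do not affect what is asked:
  enum State (field channel in record Session): symbol GUEST removed -> triggers nothing under Session's printed rules — same verdict
  field attempts in record Session: required changed to optional -> its effect on Session is confined to the forward direction, not asked
  removed field rating from record Session (its key 1 joins the reserved list) -> triggers nothing under Session's printed rules — same verdict
  renamed field height to weight in record Session -> triggers nothing under Session's printed rules — same verdict

backward: BREAKING [(primary, R1)]


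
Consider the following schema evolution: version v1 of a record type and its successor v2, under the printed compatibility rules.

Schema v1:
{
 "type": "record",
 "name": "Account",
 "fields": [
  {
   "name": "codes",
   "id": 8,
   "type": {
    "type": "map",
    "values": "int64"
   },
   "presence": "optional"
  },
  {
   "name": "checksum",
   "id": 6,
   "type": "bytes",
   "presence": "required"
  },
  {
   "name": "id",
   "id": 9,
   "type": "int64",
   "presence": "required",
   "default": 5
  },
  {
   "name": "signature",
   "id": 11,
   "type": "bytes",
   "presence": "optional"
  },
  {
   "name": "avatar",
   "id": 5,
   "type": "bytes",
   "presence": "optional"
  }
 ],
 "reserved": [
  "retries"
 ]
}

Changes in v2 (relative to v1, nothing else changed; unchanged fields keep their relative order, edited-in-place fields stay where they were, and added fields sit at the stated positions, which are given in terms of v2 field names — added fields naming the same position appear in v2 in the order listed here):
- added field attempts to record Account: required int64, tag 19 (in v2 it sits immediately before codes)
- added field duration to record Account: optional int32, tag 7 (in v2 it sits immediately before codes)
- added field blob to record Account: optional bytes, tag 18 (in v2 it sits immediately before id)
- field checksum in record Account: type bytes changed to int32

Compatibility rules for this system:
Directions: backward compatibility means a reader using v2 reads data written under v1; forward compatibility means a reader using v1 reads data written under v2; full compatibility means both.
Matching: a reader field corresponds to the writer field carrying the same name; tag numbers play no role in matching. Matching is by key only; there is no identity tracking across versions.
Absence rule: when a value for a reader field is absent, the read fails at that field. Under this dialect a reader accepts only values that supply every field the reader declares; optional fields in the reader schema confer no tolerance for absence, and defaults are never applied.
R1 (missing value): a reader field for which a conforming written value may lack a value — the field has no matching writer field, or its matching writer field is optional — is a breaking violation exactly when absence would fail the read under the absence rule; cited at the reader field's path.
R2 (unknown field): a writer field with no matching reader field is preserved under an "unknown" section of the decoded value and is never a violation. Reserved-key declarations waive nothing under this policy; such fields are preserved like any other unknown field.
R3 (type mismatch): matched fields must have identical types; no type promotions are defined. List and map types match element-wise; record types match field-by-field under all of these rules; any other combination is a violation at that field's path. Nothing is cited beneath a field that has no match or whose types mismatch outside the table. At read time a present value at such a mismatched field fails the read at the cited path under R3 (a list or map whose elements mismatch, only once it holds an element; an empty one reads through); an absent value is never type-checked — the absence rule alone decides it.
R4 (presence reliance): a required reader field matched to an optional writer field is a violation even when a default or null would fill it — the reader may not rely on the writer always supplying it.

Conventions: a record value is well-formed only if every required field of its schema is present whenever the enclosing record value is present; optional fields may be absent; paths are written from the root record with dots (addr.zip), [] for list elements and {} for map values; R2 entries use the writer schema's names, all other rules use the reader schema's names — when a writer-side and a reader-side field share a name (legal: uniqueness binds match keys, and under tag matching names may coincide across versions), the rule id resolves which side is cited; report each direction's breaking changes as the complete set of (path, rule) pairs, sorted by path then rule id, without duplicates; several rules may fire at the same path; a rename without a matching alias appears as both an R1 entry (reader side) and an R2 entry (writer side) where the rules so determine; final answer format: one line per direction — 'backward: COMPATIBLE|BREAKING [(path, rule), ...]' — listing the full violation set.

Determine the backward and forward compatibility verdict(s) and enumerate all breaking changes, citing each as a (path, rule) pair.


backward: BREAKING [(attempts, R1), (avatar, R1), (blob, R1), (checksum, R3), (codes, R1), (duration, R1), (signature, R1)]; forward: BREAKING [(avatar, R1), (checksum, R3), (codes, R1), (signature, R1)]

the writer's type comes first in each Account pair
backward pass over Account, reader schema v2, writer schema v1:
  attempts: no writer match
  duration: no writer match
  codes: paired with writer codes (map<string, int64> -> map<string, int64>; writer optional)
  checksum: paired with writer checksum (bytes -> int32; writer required)
  blob: no writer match
  id: paired with writer id (int64 -> int64; writer required)
  signature: paired with writer signature (bytes -> bytes; writer optional)
  avatar: paired with writer avatar (bytes -> bytes; writer optional)
  violation R1 at attempts
  violation R1 at avatar
  violation R1 at blob
  violation R3 at checksum
  violation R1 at codes
  violation R1 at duration
  violation R1 at signature
  => backward: BREAKING (7)
forward pass over Account, reader schema v1, writer schema v2:
  codes: paired with writer codes (map<string, int64> -> map<string, int64>; writer optional)
  checksum: paired with writer checksum (int32 -> bytes; writer required)
  id: paired with writer id (int64 -> int64; writer required)
  signature: paired with writer signature (bytes -> bytes; writer optional)
  avatar: paired with writer avatar (bytes -> bytes; writer optional)
  leftover writer field: attempts
  leftover writer field: duration
  leftover writer field: blob
  violation R1 at avatar
  violation R3 at checksum
  violation R1 at codes
  violation R1 at signature
  => forward: BREAKING (4)


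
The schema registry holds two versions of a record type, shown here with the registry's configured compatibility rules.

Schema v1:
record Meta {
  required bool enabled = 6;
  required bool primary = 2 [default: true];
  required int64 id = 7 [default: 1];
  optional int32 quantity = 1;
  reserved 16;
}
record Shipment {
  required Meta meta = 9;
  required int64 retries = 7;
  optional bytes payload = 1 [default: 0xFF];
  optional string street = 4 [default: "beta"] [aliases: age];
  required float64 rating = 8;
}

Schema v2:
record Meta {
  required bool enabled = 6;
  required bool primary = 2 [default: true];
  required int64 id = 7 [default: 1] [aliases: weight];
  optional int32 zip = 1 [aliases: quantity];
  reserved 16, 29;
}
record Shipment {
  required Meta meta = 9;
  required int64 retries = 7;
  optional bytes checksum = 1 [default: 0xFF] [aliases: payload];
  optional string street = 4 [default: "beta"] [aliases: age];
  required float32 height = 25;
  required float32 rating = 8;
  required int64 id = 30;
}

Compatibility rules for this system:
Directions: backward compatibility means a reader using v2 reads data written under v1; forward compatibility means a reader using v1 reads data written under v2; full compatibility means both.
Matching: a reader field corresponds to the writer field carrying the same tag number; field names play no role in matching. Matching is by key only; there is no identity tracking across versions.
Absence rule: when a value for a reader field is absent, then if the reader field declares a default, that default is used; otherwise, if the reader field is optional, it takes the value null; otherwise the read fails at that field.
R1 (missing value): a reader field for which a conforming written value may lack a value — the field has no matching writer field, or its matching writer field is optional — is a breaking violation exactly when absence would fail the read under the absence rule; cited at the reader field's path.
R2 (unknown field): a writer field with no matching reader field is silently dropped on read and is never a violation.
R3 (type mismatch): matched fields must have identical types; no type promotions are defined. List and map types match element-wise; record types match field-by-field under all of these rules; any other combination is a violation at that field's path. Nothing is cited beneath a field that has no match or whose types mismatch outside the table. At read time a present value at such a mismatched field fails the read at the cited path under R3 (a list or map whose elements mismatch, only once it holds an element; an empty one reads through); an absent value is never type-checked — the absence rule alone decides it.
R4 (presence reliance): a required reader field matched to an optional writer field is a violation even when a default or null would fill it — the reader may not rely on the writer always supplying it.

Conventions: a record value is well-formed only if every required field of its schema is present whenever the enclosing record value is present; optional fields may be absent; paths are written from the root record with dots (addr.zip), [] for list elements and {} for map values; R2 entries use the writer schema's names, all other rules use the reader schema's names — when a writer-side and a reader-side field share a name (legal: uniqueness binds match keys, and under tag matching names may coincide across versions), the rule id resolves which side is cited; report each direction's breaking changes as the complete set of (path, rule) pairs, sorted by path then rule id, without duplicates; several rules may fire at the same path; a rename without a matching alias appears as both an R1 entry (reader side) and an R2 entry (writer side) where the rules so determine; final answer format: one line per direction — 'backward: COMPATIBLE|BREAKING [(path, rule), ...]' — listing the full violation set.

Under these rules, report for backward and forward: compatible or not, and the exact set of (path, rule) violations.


in Shipment below, arrows point writer -> reader
backward pass over Shipment, reader schema v2, writer schema v1:
  meta <- meta (Meta -> Meta, writer required)
  retries <- retries (int64 -> int64, writer required)
  checksum <- payload (bytes -> bytes, writer optional)
  street <- street (string -> string, writer optional)
  no writer field matches reader height
  rating <- rating (float64 -> float32, writer required)
  no writer field matches reader id
  meta.enabled <- meta.enabled (bool -> bool, writer required)
  meta.primary <- meta.primary (bool -> bool, writer required)
  meta.id <- meta.id (int64 -> int64, writer required)
  meta.zip <- meta.quantity (int32 -> int32, writer optional)
  R1 fires at height
  R1 fires at id
  R3 fires at rating
  => backward: BREAKING (3)
forward pass over Shipment, reader schema v1, writer schema v2:
  meta <- meta (Meta -> Meta, writer required)
  retries <- retries (int64 -> int64, writer required)
  payload <- checksum (bytes -> bytes, writer optional)
  street <- street (string -> string, writer optional)
  rating <- rating (float32 -> float64, writer required)
  height (writer side), unknown to reader
  id (writer side), unknown to reader
  meta.enabled <- meta.enabled (bool -> bool, writer required)
  meta.primary <- meta.primary (bool -> bool, writer required)
  meta.id <- meta.id (int64 -> int64, writer required)
  meta.quantity <- meta.zip (int32 -> int32, writer optional)
  R3 fires at rating
  => forward: BREAKING (1)

backward: BREAKING [(height, R1), (id, R1), (rating, R3)]; forward: BREAKING [(rating, R3)]


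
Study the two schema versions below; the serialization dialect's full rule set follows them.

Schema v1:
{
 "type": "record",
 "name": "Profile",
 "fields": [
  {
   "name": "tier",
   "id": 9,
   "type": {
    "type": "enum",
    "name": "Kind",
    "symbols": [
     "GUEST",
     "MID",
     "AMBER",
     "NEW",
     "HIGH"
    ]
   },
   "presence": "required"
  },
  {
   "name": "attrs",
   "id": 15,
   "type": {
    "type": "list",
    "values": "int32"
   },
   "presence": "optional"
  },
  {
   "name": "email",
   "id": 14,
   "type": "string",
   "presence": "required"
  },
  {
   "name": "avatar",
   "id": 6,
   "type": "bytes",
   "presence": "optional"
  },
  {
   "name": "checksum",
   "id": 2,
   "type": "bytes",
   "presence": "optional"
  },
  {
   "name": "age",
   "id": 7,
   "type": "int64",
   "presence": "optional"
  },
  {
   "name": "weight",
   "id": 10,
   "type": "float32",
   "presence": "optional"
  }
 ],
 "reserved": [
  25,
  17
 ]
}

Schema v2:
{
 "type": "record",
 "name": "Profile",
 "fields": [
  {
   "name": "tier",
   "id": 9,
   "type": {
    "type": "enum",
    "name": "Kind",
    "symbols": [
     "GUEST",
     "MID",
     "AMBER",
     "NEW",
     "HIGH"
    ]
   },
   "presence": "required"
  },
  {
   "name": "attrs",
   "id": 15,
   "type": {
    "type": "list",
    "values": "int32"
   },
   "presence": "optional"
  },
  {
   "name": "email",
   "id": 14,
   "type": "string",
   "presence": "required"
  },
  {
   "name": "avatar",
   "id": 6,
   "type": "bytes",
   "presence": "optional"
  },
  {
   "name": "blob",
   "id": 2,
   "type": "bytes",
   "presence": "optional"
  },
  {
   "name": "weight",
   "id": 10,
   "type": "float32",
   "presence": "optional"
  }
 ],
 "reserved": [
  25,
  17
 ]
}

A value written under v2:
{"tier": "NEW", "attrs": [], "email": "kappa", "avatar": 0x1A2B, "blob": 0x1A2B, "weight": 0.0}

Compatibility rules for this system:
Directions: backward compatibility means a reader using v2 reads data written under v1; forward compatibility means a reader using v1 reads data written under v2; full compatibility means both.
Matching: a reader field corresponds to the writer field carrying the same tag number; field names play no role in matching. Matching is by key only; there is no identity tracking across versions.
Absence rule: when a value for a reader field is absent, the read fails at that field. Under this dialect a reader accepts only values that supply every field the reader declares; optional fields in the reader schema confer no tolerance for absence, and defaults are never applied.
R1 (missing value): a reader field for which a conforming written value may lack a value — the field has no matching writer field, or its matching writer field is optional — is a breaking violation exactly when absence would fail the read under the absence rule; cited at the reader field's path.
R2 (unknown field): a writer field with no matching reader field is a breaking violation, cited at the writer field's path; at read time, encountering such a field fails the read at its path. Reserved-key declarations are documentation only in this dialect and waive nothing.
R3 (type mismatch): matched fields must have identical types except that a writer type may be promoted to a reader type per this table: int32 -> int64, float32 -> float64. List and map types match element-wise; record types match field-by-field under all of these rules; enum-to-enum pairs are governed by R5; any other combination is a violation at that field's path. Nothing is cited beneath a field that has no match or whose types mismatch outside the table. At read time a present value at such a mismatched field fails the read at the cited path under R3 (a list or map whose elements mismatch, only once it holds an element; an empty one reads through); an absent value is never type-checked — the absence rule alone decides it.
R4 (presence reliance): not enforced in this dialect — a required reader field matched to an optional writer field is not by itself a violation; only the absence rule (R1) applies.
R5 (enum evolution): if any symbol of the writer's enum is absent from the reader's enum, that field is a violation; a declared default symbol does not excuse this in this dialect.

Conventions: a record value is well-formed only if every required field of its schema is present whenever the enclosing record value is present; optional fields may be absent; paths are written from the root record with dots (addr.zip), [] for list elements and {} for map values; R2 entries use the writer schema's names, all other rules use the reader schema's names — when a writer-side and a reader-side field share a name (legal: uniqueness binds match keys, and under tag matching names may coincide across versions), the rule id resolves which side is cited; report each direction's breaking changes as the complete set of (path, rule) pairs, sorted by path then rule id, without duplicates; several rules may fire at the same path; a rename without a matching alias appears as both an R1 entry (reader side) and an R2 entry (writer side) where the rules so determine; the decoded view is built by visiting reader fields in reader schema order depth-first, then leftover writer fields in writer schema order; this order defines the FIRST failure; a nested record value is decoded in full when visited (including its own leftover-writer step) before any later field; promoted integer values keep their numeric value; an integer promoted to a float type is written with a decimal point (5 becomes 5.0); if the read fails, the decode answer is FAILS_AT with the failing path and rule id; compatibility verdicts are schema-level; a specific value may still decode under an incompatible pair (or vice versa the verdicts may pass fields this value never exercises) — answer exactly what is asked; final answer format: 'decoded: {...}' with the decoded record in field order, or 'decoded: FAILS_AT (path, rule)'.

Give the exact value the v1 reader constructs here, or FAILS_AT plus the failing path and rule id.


the writer's type comes first in each Profile pair
migrating the Profile value to v1:
  tier := "NEW"
  attrs := []
  email := "kappa"
  avatar := 0x1A2B
  checksum := 0x1A2B (from writer blob)
  read fails at age under R1 (no fill)
  => FAILS_AT (age, R1)
the rest of the Profile diff is inert for this question:
  renamed field checksum to blob in record Profile -> a verdict-level change on Profile — the shown value reads the same

decoded: FAILS_AT (age, R1)


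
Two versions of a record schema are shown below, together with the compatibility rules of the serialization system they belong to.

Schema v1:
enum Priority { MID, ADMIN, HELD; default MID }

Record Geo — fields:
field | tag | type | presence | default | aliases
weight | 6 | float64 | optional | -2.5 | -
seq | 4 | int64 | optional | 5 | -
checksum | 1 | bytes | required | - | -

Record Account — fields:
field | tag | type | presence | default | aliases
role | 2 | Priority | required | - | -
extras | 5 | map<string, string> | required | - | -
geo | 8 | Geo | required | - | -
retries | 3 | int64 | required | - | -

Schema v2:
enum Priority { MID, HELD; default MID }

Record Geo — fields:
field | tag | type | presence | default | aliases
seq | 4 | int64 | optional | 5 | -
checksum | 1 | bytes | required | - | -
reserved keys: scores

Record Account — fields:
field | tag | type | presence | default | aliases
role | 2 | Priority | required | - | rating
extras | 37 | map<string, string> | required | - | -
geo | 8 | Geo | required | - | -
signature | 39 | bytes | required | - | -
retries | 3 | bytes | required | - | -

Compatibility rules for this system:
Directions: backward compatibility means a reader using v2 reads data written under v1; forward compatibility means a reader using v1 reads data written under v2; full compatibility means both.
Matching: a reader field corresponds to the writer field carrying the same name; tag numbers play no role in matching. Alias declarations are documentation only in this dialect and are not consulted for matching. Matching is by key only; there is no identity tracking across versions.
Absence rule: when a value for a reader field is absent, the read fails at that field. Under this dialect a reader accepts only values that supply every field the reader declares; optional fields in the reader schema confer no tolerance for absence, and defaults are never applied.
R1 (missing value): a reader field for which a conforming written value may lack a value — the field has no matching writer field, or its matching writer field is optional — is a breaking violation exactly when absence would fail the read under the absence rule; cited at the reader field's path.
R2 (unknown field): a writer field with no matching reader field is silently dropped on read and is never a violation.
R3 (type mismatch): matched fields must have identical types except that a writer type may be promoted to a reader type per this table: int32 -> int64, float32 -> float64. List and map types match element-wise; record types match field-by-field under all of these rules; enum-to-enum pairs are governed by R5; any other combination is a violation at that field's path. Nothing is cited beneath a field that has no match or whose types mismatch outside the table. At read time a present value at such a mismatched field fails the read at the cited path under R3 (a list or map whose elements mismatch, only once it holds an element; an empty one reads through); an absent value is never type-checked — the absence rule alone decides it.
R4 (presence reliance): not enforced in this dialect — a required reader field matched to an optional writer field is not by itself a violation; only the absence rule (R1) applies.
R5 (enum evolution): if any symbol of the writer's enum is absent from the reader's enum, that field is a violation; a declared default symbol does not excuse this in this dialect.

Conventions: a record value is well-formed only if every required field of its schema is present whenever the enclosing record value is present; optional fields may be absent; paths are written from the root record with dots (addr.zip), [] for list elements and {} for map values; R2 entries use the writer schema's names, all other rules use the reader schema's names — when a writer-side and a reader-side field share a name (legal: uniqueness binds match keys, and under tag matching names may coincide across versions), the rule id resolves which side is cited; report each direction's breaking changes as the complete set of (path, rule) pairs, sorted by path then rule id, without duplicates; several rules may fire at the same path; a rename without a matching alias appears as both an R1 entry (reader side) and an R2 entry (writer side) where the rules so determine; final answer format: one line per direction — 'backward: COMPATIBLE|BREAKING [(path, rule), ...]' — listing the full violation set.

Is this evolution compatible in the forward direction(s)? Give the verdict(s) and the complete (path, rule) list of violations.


arrows below run writer -> reader for Account
forward for Account (reader v1, writer v2):
  role: Priority -> Priority, writer required; from role
  extras: map<string, string> -> map<string, string>, writer required; from extras
  geo: Geo -> Geo, writer required; from geo
  retries: bytes -> int64, writer required; from retries
  writer signature: unknown to reader
  geo.weight: no writer-side match
  geo.seq: int64 -> int64, writer optional; from geo.seq
  geo.checksum: bytes -> bytes, writer required; from geo.checksum
  rule R1 violated at geo.seq
  rule R1 violated at geo.weight
  rule R3 violated at retries
  forward on Account therefore BREAKING (3)
remaining Account differences; none change what is asked:
  added field signature to record Account: required bytes, tag 39 (in v2 it sits immediately before retries) -> its effect on Account is confined to the backward direction, not asked
  enum Priority (field role in record Account): symbol ADMIN removed -> its effect on Account is confined to the backward direction, not asked
  field extras in record Account: tag 5 changed to 37 -> triggers nothing under Account's printed rules — same verdict
  removed field weight from record Geo -> its effect on Account is confined to the backward direction, not asked

forward: BREAKING [(geo.seq, R1), (geo.weight, R1), (retries, R3)]


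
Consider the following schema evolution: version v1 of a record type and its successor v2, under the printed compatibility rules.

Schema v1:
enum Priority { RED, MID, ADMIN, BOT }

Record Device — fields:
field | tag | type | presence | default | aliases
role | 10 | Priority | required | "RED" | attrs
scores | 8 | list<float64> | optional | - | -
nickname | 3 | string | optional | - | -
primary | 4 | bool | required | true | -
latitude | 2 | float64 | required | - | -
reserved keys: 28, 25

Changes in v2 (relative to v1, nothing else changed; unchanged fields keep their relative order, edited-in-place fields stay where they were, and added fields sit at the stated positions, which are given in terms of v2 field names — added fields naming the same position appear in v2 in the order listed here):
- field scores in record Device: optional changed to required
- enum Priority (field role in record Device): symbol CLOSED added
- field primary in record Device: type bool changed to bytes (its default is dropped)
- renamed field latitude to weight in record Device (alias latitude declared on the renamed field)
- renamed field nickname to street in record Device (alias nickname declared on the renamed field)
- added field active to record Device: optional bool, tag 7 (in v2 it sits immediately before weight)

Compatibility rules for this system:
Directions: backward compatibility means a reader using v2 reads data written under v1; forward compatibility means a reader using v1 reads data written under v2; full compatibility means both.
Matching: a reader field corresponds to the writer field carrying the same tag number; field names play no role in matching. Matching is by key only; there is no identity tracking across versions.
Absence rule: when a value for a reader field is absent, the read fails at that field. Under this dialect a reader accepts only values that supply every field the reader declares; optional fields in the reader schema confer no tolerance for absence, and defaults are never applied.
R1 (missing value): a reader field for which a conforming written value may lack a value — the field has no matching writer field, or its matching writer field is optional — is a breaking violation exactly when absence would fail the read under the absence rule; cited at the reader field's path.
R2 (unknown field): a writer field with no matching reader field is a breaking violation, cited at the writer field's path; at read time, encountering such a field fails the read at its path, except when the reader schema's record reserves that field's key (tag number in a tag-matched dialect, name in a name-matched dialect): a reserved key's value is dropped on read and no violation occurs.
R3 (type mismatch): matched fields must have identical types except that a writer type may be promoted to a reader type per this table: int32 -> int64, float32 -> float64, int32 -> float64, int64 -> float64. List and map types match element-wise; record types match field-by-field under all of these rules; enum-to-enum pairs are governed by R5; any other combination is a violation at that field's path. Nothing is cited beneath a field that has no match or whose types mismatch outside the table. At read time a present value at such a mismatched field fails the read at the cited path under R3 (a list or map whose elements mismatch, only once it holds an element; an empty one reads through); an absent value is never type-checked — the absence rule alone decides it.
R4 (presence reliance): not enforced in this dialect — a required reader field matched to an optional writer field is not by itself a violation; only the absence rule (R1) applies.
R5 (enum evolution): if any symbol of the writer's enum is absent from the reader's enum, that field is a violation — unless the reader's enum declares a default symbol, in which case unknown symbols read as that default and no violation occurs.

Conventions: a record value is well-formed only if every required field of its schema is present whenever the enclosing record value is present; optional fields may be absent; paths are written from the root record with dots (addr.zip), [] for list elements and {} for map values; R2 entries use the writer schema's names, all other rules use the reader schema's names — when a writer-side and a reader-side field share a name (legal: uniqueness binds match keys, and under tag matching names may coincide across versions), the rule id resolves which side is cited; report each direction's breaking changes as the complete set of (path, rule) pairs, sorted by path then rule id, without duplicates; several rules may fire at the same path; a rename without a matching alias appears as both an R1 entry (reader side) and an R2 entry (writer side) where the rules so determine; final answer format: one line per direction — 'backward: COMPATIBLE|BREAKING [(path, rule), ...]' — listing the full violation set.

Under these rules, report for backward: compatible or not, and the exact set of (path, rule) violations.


backward: BREAKING [(active, R1), (primary, R3), (scores, R1), (street, R1)]

the writer's type comes first in each Device pair
backward analysis of Device with v2 as reader and v1 as writer:
  role <- role (Priority -> Priority, writer required)
  scores <- scores (list<float64> -> list<float64>, writer optional)
  street <- nickname (string -> string, writer optional)
  primary <- primary (bool -> bytes, writer required)
  active has no writer counterpart
  weight <- latitude (float64 -> float64, writer required)
  breaking: (active, R1)
  breaking: (primary, R3)
  breaking: (scores, R1)
  breaking: (street, R1)
  backward on Device therefore BREAKING (4)
the other Device changes do not affect what is asked:
  field scores in record Device: optional changed to required -> its effect on Device is confined to the forward direction, not asked
  enum Priority (field role in record Device): symbol CLOSED added -> its effect on Device is confined to the forward direction, not asked
  renamed field latitude to weight in record Device (alias latitude declared on the renamed field) -> fires no rule on Device, leaving the asked answer as it is


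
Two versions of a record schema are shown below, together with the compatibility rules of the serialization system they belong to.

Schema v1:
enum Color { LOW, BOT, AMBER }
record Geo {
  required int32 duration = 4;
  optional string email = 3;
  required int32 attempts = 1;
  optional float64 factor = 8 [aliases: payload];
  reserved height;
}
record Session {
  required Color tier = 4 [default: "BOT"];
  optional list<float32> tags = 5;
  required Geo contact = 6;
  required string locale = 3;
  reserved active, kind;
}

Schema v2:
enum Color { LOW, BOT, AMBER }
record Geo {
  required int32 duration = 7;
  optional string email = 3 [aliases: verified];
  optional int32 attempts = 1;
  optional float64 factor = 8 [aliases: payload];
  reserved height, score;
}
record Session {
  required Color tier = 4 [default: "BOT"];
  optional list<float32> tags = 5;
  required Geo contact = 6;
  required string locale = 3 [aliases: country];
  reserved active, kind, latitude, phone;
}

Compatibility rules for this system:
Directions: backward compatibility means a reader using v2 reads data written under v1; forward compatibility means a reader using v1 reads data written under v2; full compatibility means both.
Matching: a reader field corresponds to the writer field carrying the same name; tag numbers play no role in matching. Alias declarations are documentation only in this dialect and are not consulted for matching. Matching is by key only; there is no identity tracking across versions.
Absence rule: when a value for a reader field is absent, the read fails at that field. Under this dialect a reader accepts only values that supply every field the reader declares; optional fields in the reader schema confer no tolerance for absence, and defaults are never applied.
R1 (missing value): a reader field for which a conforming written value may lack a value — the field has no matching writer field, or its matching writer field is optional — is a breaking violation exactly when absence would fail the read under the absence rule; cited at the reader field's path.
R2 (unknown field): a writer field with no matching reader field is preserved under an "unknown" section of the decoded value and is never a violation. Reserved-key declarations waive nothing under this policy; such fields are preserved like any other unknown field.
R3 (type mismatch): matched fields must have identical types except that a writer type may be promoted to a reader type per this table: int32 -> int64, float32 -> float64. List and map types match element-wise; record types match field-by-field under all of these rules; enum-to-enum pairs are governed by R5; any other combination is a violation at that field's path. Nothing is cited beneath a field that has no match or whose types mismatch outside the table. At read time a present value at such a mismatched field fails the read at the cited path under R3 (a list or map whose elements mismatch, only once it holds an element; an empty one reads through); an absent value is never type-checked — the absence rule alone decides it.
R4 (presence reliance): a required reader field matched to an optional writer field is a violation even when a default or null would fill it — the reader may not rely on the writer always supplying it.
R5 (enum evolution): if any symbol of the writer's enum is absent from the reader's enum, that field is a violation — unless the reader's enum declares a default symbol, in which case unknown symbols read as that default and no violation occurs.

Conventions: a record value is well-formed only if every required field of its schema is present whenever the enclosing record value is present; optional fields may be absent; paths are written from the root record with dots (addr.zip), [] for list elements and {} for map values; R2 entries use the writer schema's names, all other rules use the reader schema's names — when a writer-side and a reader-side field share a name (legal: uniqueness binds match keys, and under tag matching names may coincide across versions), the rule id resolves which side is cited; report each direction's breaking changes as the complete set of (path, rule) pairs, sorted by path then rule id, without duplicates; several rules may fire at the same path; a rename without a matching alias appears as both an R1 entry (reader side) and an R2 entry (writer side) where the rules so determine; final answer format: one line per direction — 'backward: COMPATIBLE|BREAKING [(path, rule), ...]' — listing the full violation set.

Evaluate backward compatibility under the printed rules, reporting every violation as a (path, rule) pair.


in Session below, arrows point writer -> reader
backward analysis of Session with v2 as reader and v1 as writer:
  tier: paired with writer tier (Color -> Color; writer required)
  tags: paired with writer tags (list<float32> -> list<float32>; writer optional)
  contact: paired with writer contact (Geo -> Geo; writer required)
  locale: paired with writer locale (string -> string; writer required)
  contact.duration: paired with writer contact.duration (int32 -> int32; writer required)
  contact.email: paired with writer contact.email (string -> string; writer optional)
  contact.attempts: paired with writer contact.attempts (int32 -> int32; writer required)
  contact.factor: paired with writer contact.factor (float64 -> float64; writer optional)
  breaking: (contact.email, R1)
  breaking: (contact.factor, R1)
  breaking: (tags, R1)
  backward on Session therefore BREAKING (3)
remaining Session differences; none change what is asked:
  field attempts in record Geo: required changed to optional -> fires only in the forward direction of Session, which is not asked here
  field duration in record Geo: tag 4 changed to 7 -> fires no rule on Session, leaving the asked answer as it is

backward: BREAKING [(contact.email, R1), (contact.factor, R1), (tags, R1)]
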